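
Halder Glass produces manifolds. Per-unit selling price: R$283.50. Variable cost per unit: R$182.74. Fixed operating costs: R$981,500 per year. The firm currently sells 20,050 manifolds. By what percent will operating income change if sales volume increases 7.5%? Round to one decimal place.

+14.6%

Contribution at this volume is 20,050 × R$100.76 = R$2,020,238.00.
Operating income = contribution − fixed costs = R$2,020,238.00 − R$981,500 = R$1,038,738.00.
So DOL = total CM / EBIT = R$2,020,238.00 / R$1,038,738.00 = 1.9449.
So EBIT moves 1.9449 × (+7.5%) = +14.6%.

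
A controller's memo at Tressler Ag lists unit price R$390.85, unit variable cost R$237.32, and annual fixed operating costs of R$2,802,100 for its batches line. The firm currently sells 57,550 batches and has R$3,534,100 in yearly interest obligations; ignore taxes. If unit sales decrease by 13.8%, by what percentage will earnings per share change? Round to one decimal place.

At 57,550 units, contribution = 57,550 × R$153.53 = R$8,835,651.50.
Subtracting fixed costs: EBIT = R$8,835,651.50 − R$2,802,100 = R$6,033,551.50.
After interest of R$3,534,100.00, pre-tax earnings = R$2,499,451.50.
DCL = total CM / (EBIT − I) = R$8,835,651.50 / R$2,499,451.50 = 3.5350.
%ΔEPS = DCL × %ΔSales = 3.5350 × -13.8% = -48.8%.

-48.8%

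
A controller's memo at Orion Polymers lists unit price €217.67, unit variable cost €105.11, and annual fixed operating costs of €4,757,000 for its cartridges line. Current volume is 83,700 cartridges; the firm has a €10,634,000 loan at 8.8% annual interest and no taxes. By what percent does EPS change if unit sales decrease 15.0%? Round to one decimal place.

At 83,700 units, contribution = 83,700 × €112.56 = €9,421,272.00.
Operating income = contribution − fixed costs = €9,421,272.00 − €4,757,000 = €4,664,272.00.
Interest = €935,792.00, so EBIT − I = €3,728,480.00.
DCL = total CM / (EBIT − I) = €9,421,272.00 / €3,728,480.00 = 2.5268.
EPS therefore changes by 2.5268 × (-15.0%) = -37.9%.

-37.9%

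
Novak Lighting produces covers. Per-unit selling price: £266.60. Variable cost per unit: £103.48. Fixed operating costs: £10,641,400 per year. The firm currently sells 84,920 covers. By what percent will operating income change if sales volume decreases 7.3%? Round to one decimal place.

Total contribution margin = 84,920 × £163.12 = £13,852,150.40.
Operating income = contribution − fixed costs = £13,852,150.40 − £10,641,400 = £3,210,750.40.
Degree of operating leverage = £13,852,150.40 / £3,210,750.40 = 4.3143.
%ΔEBIT = DOL × %ΔSales = 4.3143 × -7.3% = -31.5%.

-31.5%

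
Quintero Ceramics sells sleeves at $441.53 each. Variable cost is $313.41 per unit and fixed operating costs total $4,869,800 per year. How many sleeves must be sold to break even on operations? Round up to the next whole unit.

38,010 sleeves

Each unit contributes $441.53 − $313.41 = $128.12.
Break-even Q = $4,869,800 / $128.12 = 38,009.68 → 38,010 sleeves.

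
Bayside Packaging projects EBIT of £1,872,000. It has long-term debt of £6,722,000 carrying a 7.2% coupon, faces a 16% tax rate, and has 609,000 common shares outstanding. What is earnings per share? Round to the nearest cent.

£1.91

Pre-tax income = £1,872,000 − £483,984.00 = £1,388,016.00.
After tax at 16%: net income = £1,388,016.00 × 0.84 = £1,165,933.44.
Per share: £1,165,933.44 / 609,000 shares = £1.91.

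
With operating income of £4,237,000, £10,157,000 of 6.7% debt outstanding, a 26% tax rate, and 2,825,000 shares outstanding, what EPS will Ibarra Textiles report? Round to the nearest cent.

£0.93

Interest = £680,519.00, so EBT = £4,237,000 − £680,519.00 = £3,556,481.00.
Net income = £3,556,481.00 × (1 − 0.26) = £2,631,795.94.
Per share: £2,631,795.94 / 2,825,000 shares = £0.93.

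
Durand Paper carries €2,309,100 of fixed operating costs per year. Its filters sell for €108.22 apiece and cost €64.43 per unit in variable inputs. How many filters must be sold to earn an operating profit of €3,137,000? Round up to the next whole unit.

124,369 filters

Unit CM = price − variable cost = €108.22 − €64.43 = €43.79.
Required volume = (fixed costs + target profit) ÷ CM = (€2,309,100 + €3,137,000) ÷ €43.79 = 124,368.58, so 124,369 filters.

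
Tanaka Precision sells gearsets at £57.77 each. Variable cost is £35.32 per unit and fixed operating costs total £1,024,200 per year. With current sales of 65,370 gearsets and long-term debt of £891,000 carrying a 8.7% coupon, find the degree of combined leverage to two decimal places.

Total contribution margin = 65,370 × £22.45 = £1,467,556.50.
Subtracting fixed costs: EBIT = £1,467,556.50 − £1,024,200 = £443,356.50. Interest = £77,517.00, so EBIT − I = £365,839.50.
Degree of total leverage = total CM / (EBIT − interest) = £1,467,556.50 / £365,839.50 = 4.0115.

4.01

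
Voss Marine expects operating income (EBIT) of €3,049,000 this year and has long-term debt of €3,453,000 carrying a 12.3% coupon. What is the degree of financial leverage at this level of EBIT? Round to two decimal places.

Interest = €424,719.00.
DFL = EBIT ÷ (EBIT − I) = €3,049,000 ÷ (€3,049,000 − €424,719.00) = €3,049,000 ÷ €2,624,281.00 = 1.1618.

1.16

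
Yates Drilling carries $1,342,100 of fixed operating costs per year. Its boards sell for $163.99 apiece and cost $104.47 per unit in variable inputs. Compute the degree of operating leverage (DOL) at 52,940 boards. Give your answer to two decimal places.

1.74

At 52,940 units, contribution = 52,940 × $59.52 = $3,150,988.80.
EBIT = $3,150,988.80 − $1,342,100 = $1,808,888.80.
DOL = contribution ÷ EBIT = $3,150,988.80 ÷ $1,808,888.80 = 1.7419.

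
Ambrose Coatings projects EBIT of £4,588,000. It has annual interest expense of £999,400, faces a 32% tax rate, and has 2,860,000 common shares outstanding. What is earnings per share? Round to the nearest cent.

£0.85

Pre-tax income = £4,588,000 − £999,400.00 = £3,588,600.00.
After tax at 32%: net income = £3,588,600.00 × 0.68 = £2,440,248.00.
EPS = £2,440,248.00 ÷ 2,860,000 = £0.85.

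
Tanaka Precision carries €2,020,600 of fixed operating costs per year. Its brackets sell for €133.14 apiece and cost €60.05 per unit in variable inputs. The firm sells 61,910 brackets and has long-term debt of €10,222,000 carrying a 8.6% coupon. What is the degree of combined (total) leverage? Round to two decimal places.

2.78

At 61,910 units, contribution = 61,910 × €73.09 = €4,525,001.90.
Operating income = contribution − fixed costs = €4,525,001.90 − €2,020,600 = €2,504,401.90. Interest = €879,092.00, so EBIT − I = €1,625,309.90.
DCL = contribution ÷ (EBIT − I) = €4,525,001.90 ÷ €1,625,309.90 = 2.7841.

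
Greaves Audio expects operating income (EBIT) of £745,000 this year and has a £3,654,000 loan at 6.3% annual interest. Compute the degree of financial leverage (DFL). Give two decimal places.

1.45

Interest = £230,202.00.
DFL = EBIT ÷ (EBIT − I) = £745,000 ÷ (£745,000 − £230,202.00) = £745,000 ÷ £514,798.00 = 1.4472.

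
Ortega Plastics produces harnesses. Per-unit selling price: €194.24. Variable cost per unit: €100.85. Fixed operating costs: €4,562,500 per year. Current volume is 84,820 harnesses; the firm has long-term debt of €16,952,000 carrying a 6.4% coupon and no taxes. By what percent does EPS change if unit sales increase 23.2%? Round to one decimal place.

+80.8%

Contribution at this volume is 84,820 × €93.39 = €7,921,339.80.
Operating income = contribution − fixed costs = €7,921,339.80 − €4,562,500 = €3,358,839.80.
Interest = €1,084,928.00, so EBIT − I = €2,273,911.80.
DCL = total CM / (EBIT − I) = €7,921,339.80 / €2,273,911.80 = 3.4836.
%ΔEPS = DCL × %ΔSales = 3.4836 × +23.2% = +80.8%.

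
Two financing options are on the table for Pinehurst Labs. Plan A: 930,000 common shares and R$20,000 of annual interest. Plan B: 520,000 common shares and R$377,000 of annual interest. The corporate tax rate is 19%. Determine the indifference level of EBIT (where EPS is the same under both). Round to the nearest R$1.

R$829,780

Set EPS_A = EPS_B: (EBIT − R$20,000)(1 − 0.19) ÷ 930,000 = (EBIT − R$377,000)(1 − 0.19) ÷ 520,000.
The (1 − t) factor cancels: (EBIT − 20,000) × 520,000 = (EBIT − 377,000) × 930,000.
Solving, EBIT = (377,000·930,000 − 20,000·520,000) / (930,000 − 520,000) = 340,210,000,000 / 410,000 = 829,780.49.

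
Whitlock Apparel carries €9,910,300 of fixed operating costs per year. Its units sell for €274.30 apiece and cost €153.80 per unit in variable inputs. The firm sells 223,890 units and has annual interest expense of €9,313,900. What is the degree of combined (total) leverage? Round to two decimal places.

At 223,890 units, contribution = 223,890 × €120.50 = €26,978,745.00.
EBIT = €26,978,745.00 − €9,910,300 = €17,068,445.00. Interest = €9,313,900.00, so EBIT − I = €7,754,545.00.
DCL = contribution ÷ (EBIT − I) = €26,978,745.00 ÷ €7,754,545.00 = 3.4791.

3.48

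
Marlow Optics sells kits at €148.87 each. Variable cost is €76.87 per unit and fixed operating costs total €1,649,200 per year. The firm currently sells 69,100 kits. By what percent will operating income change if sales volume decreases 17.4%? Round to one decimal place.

-26.0%

Contribution at this volume is 69,100 × €72.00 = €4,975,200.00.
Subtracting fixed costs: EBIT = €4,975,200.00 − €1,649,200 = €3,326,000.00.
So DOL = total CM / EBIT = €4,975,200.00 / €3,326,000.00 = 1.4959.
Operating income changes by 1.4959 × -17.4% = -26.0%.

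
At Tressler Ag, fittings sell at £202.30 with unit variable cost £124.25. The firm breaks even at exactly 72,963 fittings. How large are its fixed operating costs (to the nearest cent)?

Contribution margin per unit = £202.30 − £124.25 = £78.05.
Since BE = FC / CM, FC = 72,963 × £78.05 = £5,694,762.15.

£5,694,762.15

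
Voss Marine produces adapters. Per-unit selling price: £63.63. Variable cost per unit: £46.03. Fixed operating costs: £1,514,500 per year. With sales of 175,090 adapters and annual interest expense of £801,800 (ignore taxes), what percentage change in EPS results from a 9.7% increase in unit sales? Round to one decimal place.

At 175,090 units, contribution = 175,090 × £17.60 = £3,081,584.00.
EBIT = £3,081,584.00 − £1,514,500 = £1,567,084.00.
Interest = £801,800.00, so EBIT − I = £765,284.00.
Degree of combined leverage = contribution ÷ (EBIT − I) = £3,081,584.00 ÷ £765,284.00 = 4.0267.
EPS therefore changes by 4.0267 × (+9.7%) = +39.1%.

+39.1%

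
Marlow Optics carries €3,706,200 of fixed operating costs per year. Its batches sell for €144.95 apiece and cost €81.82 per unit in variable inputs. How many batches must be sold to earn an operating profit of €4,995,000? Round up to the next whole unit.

137,830 batches

Unit CM = price − variable cost = €144.95 − €81.82 = €63.13.
Units = (FC + target) / CM = (€3,706,200 + €4,995,000) / €63.13 = 137,829.87, so 137,830 batches.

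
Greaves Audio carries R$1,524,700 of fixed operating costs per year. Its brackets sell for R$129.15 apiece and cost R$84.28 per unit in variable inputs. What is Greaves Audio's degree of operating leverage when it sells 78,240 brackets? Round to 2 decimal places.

At 78,240 units, contribution = 78,240 × R$44.87 = R$3,510,628.80.
Subtracting fixed costs: EBIT = R$3,510,628.80 − R$1,524,700 = R$1,985,928.80.
DOL = contribution ÷ EBIT = R$3,510,628.80 ÷ R$1,985,928.80 = 1.7678.

1.77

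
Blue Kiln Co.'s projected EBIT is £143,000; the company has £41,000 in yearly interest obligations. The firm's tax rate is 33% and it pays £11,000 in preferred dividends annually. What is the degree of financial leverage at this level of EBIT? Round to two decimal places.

Interest = £41,000.00.
Pre-tax preferred-dividend burden = £11,000 ÷ (1 − 0.33) = £16,417.91.
DFL = EBIT ÷ [EBIT − I − D_p/(1−t)] = £143,000 ÷ [£143,000 − £41,000.00 − £16,417.91] = £143,000 ÷ £85,582.09 = 1.6709.

1.67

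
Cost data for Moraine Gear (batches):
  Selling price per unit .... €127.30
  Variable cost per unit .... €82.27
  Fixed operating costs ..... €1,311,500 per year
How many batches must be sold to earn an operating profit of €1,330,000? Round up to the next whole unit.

Contribution margin per unit = €127.30 − €82.27 = €45.03.
Need Q such that Q × €45.03 − €1,311,500 = €1,330,000, i.e. Q = €2,641,500 / €45.03 = 58,660.89 → 58,661.

58,661 batches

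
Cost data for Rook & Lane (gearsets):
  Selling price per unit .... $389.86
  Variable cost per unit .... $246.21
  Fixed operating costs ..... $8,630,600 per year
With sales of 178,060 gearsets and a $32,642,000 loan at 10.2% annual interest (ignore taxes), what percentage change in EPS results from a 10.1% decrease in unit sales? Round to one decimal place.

-19.0%

At 178,060 units, contribution = 178,060 × $143.65 = $25,578,319.00.
Operating income = contribution − fixed costs = $25,578,319.00 − $8,630,600 = $16,947,719.00.
Interest = $3,329,484.00, so EBIT − I = $13,618,235.00.
Degree of combined leverage = contribution ÷ (EBIT − I) = $25,578,319.00 ÷ $13,618,235.00 = 1.8782.
%ΔEPS = DCL × %ΔSales = 1.8782 × -10.1% = -19.0%.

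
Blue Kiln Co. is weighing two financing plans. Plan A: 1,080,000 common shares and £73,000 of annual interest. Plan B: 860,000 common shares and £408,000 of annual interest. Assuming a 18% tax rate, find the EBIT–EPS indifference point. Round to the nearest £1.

£1,717,545

Set EPS_A = EPS_B: (EBIT − £73,000)(1 − 0.18) ÷ 1,080,000 = (EBIT − £408,000)(1 − 0.18) ÷ 860,000.
The (1 − t) factor cancels: (EBIT − 73,000) × 860,000 = (EBIT − 408,000) × 1,080,000.
Solving, EBIT = (408,000·1,080,000 − 73,000·860,000) / (1,080,000 − 860,000) = 377,860,000,000 / 220,000 = 1,717,545.45.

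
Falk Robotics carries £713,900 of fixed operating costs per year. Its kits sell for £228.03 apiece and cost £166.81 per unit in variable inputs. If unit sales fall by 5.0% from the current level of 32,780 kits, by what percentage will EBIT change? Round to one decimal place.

At 32,780 units, contribution = 32,780 × £61.22 = £2,006,791.60.
Subtracting fixed costs: EBIT = £2,006,791.60 − £713,900 = £1,292,891.60.
Degree of operating leverage = £2,006,791.60 / £1,292,891.60 = 1.5522.
So EBIT moves 1.5522 × (-5.0%) = -7.8%.

-7.8%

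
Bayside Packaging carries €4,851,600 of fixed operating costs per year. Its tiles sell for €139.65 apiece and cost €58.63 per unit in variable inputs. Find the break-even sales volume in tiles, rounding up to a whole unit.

Each unit contributes €139.65 − €58.63 = €81.02.
Break-even volume = fixed costs ÷ CM per unit = €4,851,600 ÷ €81.02 = 59,881.51, so 59,882 tiles.

59,882 tiles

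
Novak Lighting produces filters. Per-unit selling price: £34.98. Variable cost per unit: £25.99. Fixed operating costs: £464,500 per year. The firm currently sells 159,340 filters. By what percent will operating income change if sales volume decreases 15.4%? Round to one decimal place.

-22.8%

Total contribution margin = 159,340 × £8.99 = £1,432,466.60.
EBIT = £1,432,466.60 − £464,500 = £967,966.60.
Degree of operating leverage = £1,432,466.60 / £967,966.60 = 1.4799.
So EBIT moves 1.4799 × (-15.4%) = -22.8%.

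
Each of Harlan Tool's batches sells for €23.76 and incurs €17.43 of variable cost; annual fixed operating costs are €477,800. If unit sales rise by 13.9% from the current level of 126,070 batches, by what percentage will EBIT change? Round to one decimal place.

Total contribution margin = 126,070 × €6.33 = €798,023.10.
Operating income = contribution − fixed costs = €798,023.10 − €477,800 = €320,223.10.
So DOL = total CM / EBIT = €798,023.10 / €320,223.10 = 2.4921.
So EBIT moves 2.4921 × (+13.9%) = +34.6%.

+34.6%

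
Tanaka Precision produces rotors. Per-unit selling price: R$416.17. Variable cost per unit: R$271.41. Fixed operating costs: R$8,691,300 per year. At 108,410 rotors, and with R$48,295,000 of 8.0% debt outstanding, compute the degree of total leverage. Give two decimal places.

5.00

Contribution at this volume is 108,410 × R$144.76 = R$15,693,431.60.
Operating income = contribution − fixed costs = R$15,693,431.60 − R$8,691,300 = R$7,002,131.60. Interest = R$3,863,600.00, so EBIT − I = R$3,138,531.60.
Degree of total leverage = total CM / (EBIT − interest) = R$15,693,431.60 / R$3,138,531.60 = 5.0002.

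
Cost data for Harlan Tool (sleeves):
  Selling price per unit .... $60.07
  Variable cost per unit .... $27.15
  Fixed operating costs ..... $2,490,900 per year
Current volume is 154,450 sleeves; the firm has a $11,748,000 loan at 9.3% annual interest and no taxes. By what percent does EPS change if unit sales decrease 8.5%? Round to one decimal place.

-28.8%

Contribution at this volume is 154,450 × $32.92 = $5,084,494.00.
Operating income = contribution − fixed costs = $5,084,494.00 − $2,490,900 = $2,593,594.00.
Interest = $1,092,564.00, so EBIT − I = $1,501,030.00.
Degree of combined leverage = contribution ÷ (EBIT − I) = $5,084,494.00 ÷ $1,501,030.00 = 3.3873.
EPS therefore changes by 3.3873 × (-8.5%) = -28.8%.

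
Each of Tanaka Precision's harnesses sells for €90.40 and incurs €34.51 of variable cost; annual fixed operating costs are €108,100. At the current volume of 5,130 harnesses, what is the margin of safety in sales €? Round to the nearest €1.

Each unit contributes €90.40 − €34.51 = €55.89. Break-even units = €108,100 ÷ €55.89 = 1,934.16; break-even revenue = 1,934.16 × €90.40 = €174,847.74.
Current sales = 5,130 × €90.40 = €463,752.00.
Margin of safety = €463,752.00 − €174,847.74 = €288,904.

€288,904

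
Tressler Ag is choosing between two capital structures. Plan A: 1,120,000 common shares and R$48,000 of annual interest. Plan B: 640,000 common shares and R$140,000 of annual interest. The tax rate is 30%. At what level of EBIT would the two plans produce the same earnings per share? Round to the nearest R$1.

At indifference, (EBIT − 48,000)(1 − t)/1,120,000 = (EBIT − 140,000)(1 − t)/640,000.
Cancelling (1 − t) and cross-multiplying: 640,000·(EBIT − 48,000) = 1,120,000·(EBIT − 140,000).
EBIT × (1,120,000 − 640,000) = 140,000 × 1,120,000 − 48,000 × 640,000 = 126,080,000,000, so EBIT = 126,080,000,000 ÷ 480,000 = 262,666.67.

R$262,667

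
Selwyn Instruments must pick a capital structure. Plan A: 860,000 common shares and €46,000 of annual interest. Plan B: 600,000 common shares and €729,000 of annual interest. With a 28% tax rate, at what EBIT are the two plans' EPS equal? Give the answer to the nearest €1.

€2,305,154

At indifference, (EBIT − 46,000)(1 − t)/860,000 = (EBIT − 729,000)(1 − t)/600,000.
The (1 − t) factor cancels: (EBIT − 46,000) × 600,000 = (EBIT − 729,000) × 860,000.
EBIT × (860,000 − 600,000) = 729,000 × 860,000 − 46,000 × 600,000 = 599,340,000,000, so EBIT = 599,340,000,000 ÷ 260,000 = 2,305,153.85.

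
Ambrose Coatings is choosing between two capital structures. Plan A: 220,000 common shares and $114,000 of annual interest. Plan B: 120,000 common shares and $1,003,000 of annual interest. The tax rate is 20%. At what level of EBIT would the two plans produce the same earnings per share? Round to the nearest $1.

$2,069,800

At indifference, (EBIT − 114,000)(1 − t)/220,000 = (EBIT − 1,003,000)(1 − t)/120,000.
The (1 − t) factor cancels: (EBIT − 114,000) × 120,000 = (EBIT − 1,003,000) × 220,000.
EBIT × (220,000 − 120,000) = 1,003,000 × 220,000 − 114,000 × 120,000 = 206,980,000,000, so EBIT = 206,980,000,000 ÷ 100,000 = 2,069,800.00.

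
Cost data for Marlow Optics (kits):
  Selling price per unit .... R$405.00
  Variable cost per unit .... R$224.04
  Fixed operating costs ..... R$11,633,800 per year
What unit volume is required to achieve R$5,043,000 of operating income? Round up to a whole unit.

Unit CM = price − variable cost = R$405.00 − R$224.04 = R$180.96.
Required volume = (fixed costs + target profit) ÷ CM = (R$11,633,800 + R$5,043,000) ÷ R$180.96 = 92,157.38, so 92,158 kits.

92,158 kits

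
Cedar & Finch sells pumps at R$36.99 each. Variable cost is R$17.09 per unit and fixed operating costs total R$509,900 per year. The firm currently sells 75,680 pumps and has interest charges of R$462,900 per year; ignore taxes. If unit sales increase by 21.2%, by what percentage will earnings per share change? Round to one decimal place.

+59.9%

At 75,680 units, contribution = 75,680 × R$19.90 = R$1,506,032.00.
Subtracting fixed costs: EBIT = R$1,506,032.00 − R$509,900 = R$996,132.00.
Interest = R$462,900.00, so EBIT − I = R$533,232.00.
Degree of combined leverage = contribution ÷ (EBIT − I) = R$1,506,032.00 ÷ R$533,232.00 = 2.8243.
%ΔEPS = DCL × %ΔSales = 2.8243 × +21.2% = +59.9%.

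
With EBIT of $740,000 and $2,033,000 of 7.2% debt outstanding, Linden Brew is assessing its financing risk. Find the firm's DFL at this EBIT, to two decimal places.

Interest = $146,376.00.
Degree of financial leverage = EBIT / (EBIT − interest) = $740,000 / $593,624.00 = 1.2466.

1.25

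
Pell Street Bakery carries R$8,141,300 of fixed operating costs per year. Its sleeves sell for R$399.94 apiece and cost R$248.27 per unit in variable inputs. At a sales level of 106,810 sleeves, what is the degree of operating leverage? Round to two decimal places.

Contribution at this volume is 106,810 × R$151.67 = R$16,199,872.70.
EBIT = R$16,199,872.70 − R$8,141,300 = R$8,058,572.70.
DOL = contribution ÷ EBIT = R$16,199,872.70 ÷ R$8,058,572.70 = 2.0103.

2.01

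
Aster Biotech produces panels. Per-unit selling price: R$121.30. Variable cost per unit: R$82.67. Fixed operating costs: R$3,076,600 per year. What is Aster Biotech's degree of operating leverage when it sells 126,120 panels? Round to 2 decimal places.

2.71

Total contribution margin = 126,120 × R$38.63 = R$4,872,015.60.
Subtracting fixed costs: EBIT = R$4,872,015.60 − R$3,076,600 = R$1,795,415.60.
DOL = contribution ÷ EBIT = R$4,872,015.60 ÷ R$1,795,415.60 = 2.7136.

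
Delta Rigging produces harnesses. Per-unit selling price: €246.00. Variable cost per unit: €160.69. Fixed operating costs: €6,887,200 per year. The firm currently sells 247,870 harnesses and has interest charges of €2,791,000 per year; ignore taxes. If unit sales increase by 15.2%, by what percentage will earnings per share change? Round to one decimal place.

Contribution at this volume is 247,870 × €85.31 = €21,145,789.70.
Operating income = contribution − fixed costs = €21,145,789.70 − €6,887,200 = €14,258,589.70.
Interest = €2,791,000.00, so EBIT − I = €11,467,589.70.
Degree of combined leverage = contribution ÷ (EBIT − I) = €21,145,789.70 ÷ €11,467,589.70 = 1.8440.
EPS therefore changes by 1.8440 × (+15.2%) = +28.0%.

+28.0%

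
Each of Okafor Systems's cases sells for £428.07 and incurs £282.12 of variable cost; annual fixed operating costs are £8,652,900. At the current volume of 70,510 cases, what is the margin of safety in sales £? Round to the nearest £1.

Unit CM = price − variable cost = £428.07 − £282.12 = £145.95. Break-even units = £8,652,900 ÷ £145.95 = 59,286.74; break-even revenue = 59,286.74 × £428.07 = £25,378,875.66.
Actual sales revenue = 70,510 × £428.07 = £30,183,215.70.
Margin of safety = £30,183,215.70 − £25,378,875.66 = £4,804,340.

£4,804,340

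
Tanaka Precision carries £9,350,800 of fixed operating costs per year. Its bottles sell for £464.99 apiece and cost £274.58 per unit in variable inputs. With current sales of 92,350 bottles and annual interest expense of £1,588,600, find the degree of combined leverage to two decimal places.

2.65

At 92,350 units, contribution = 92,350 × £190.41 = £17,584,363.50.
Subtracting fixed costs: EBIT = £17,584,363.50 − £9,350,800 = £8,233,563.50. Interest = £1,588,600.00.
DOL = £17,584,363.50 ÷ £8,233,563.50 = 2.1357; DFL = £8,233,563.50 ÷ £6,644,963.50 = 1.2391.
Combined leverage = 2.1357 × 1.2391 = 2.6463.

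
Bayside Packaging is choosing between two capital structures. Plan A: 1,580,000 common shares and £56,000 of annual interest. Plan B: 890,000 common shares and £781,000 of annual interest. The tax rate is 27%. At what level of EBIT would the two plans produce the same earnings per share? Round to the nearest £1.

At indifference, (EBIT − 56,000)(1 − t)/1,580,000 = (EBIT − 781,000)(1 − t)/890,000.
Cancelling (1 − t) and cross-multiplying: 890,000·(EBIT − 56,000) = 1,580,000·(EBIT − 781,000).
EBIT × (1,580,000 − 890,000) = 781,000 × 1,580,000 − 56,000 × 890,000 = 1,184,140,000,000, so EBIT = 1,184,140,000,000 ÷ 690,000 = 1,716,144.93.

£1,716,145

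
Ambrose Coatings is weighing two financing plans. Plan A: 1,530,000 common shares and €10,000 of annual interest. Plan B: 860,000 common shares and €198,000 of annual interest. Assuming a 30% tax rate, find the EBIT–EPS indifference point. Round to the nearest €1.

Set EPS_A = EPS_B: (EBIT − €10,000)(1 − 0.30) ÷ 1,530,000 = (EBIT − €198,000)(1 − 0.30) ÷ 860,000.
Cancelling (1 − t) and cross-multiplying: 860,000·(EBIT − 10,000) = 1,530,000·(EBIT − 198,000).
Solving, EBIT = (198,000·1,530,000 − 10,000·860,000) / (1,530,000 − 860,000) = 294,340,000,000 / 670,000 = 439,313.43.

€439,313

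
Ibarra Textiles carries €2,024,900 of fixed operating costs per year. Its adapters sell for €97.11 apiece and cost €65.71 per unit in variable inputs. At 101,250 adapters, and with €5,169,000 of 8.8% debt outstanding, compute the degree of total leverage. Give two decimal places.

4.55

At 101,250 units, contribution = 101,250 × €31.40 = €3,179,250.00.
Operating income = contribution − fixed costs = €3,179,250.00 − €2,024,900 = €1,154,350.00. Interest = €454,872.00.
DOL = €3,179,250.00 ÷ €1,154,350.00 = 2.7541; DFL = €1,154,350.00 ÷ €699,478.00 = 1.6503.
DCL = DOL × DFL = 2.7541 × 1.6503 = 4.5451.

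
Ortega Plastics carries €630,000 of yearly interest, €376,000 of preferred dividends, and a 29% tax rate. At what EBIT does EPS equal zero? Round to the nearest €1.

Grossing the preferred dividend up to pre-tax terms: €376,000 / (1 − 0.29) = €529,577.46.
Financial break-even EBIT = interest + D_p ÷ (1 − t) = €630,000 + €529,577.46 = €1,159,577.46.

€1,159,577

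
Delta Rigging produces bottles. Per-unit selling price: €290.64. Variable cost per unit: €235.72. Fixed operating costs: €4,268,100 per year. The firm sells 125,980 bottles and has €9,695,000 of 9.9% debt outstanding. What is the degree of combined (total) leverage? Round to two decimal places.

4.09

Contribution at this volume is 125,980 × €54.92 = €6,918,821.60.
EBIT = €6,918,821.60 − €4,268,100 = €2,650,721.60. Interest = €959,805.00.
DOL = €6,918,821.60 ÷ €2,650,721.60 = 2.6102; DFL = €2,650,721.60 ÷ €1,690,916.60 = 1.5676.
Combined leverage = 2.6102 × 1.5676 = 4.0917.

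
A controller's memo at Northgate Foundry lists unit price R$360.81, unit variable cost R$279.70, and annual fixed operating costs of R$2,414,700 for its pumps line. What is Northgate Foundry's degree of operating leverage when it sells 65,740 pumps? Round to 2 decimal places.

1.83

Contribution at this volume is 65,740 × R$81.11 = R$5,332,171.40.
EBIT = R$5,332,171.40 − R$2,414,700 = R$2,917,471.40.
DOL = contribution ÷ EBIT = R$5,332,171.40 ÷ R$2,917,471.40 = 1.8277.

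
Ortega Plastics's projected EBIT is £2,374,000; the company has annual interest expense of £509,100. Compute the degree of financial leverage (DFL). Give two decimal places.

Annual interest charges come to £509,100.00.
Degree of financial leverage = EBIT / (EBIT − interest) = £2,374,000 / £1,864,900.00 = 1.2730.

1.27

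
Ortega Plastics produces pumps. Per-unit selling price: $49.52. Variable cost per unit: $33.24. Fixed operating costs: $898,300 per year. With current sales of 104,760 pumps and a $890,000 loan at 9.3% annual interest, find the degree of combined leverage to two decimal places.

2.35

At 104,760 units, contribution = 104,760 × $16.28 = $1,705,492.80.
EBIT = $1,705,492.80 − $898,300 = $807,192.80. Interest = $82,770.00.
DOL = $1,705,492.80 ÷ $807,192.80 = 2.1129; DFL = $807,192.80 ÷ $724,422.80 = 1.1143.
Combined leverage = 2.1129 × 1.1143 = 2.3544.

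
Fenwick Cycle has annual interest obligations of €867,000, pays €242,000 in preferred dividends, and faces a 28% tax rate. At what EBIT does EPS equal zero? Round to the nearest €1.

Preferred dividends are paid after tax, so their pre-tax equivalent is €242,000 ÷ (1 − 0.28) = €336,111.11.
EPS = 0 when EBIT covers interest plus the pre-tax preferred burden: €867,000 + €336,111.11 = €1,203,111.11.

€1,203,111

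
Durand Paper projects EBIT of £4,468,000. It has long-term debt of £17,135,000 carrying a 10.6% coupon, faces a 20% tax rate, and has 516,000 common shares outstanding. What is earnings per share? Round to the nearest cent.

£4.11

Pre-tax income = £4,468,000 − £1,816,310.00 = £2,651,690.00.
Net income = £2,651,690.00 × (1 − 0.20) = £2,121,352.00.
EPS = £2,121,352.00 ÷ 516,000 = £4.11.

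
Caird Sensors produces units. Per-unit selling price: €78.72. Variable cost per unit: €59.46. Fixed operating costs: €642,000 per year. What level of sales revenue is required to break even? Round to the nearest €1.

€2,624,000

CM per unit = €78.72 − €59.46 = €19.26; CM ratio = €19.26 / €78.72 = 0.2447.
Break-even sales = FC ÷ CM ratio = €642,000 × €78.72 / €19.26 = €2,624,000.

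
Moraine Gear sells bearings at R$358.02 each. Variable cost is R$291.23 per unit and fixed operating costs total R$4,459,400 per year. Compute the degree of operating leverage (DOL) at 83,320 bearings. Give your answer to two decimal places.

Total contribution margin = 83,320 × R$66.79 = R$5,564,942.80.
Subtracting fixed costs: EBIT = R$5,564,942.80 − R$4,459,400 = R$1,105,542.80.
DOL = contribution ÷ EBIT = R$5,564,942.80 ÷ R$1,105,542.80 = 5.0337.

5.03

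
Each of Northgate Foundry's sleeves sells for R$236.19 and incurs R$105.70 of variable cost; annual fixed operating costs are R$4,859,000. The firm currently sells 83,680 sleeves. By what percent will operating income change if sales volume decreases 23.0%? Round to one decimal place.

-41.4%

Total contribution margin = 83,680 × R$130.49 = R$10,919,403.20.
EBIT = R$10,919,403.20 − R$4,859,000 = R$6,060,403.20.
Degree of operating leverage = R$10,919,403.20 / R$6,060,403.20 = 1.8018.
Operating income changes by 1.8018 × -23.0% = -41.4%.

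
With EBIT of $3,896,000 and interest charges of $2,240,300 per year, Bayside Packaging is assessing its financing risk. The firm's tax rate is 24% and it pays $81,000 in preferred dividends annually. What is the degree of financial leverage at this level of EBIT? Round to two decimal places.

Annual interest charges come to $2,240,300.00.
Preferred dividends grossed up pre-tax: $81,000 / (1 − 0.24) = $106,578.95.
DFL = EBIT ÷ [EBIT − I − D_p/(1−t)] = $3,896,000 ÷ [$3,896,000 − $2,240,300.00 − $106,578.95] = $3,896,000 ÷ $1,549,121.05 = 2.5150.

2.51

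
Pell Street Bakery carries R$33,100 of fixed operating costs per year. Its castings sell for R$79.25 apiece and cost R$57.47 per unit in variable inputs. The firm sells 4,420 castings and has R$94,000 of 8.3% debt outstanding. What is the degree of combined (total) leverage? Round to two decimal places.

1.74

Total contribution margin = 4,420 × R$21.78 = R$96,267.60.
Operating income = contribution − fixed costs = R$96,267.60 − R$33,100 = R$63,167.60. Interest = R$7,802.00.
DOL = R$96,267.60 ÷ R$63,167.60 = 1.5240; DFL = R$63,167.60 ÷ R$55,365.60 = 1.1409.
DCL = DOL × DFL = 1.5240 × 1.1409 = 1.7387.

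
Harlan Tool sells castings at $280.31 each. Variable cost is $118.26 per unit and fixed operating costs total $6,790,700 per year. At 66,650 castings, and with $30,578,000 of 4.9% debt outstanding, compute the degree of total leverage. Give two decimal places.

4.30

Total contribution margin = 66,650 × $162.05 = $10,800,632.50.
Operating income = contribution − fixed costs = $10,800,632.50 − $6,790,700 = $4,009,932.50. Interest = $1,498,322.00, so EBIT − I = $2,511,610.50.
DCL = contribution ÷ (EBIT − I) = $10,800,632.50 ÷ $2,511,610.50 = 4.3003.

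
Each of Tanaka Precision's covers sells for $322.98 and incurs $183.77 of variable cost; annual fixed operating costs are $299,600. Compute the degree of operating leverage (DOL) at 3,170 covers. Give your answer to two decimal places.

Contribution at this volume is 3,170 × $139.21 = $441,295.70.
Operating income = contribution − fixed costs = $441,295.70 − $299,600 = $141,695.70.
So DOL = total CM / EBIT = $441,295.70 / $141,695.70 = 3.1144.

3.11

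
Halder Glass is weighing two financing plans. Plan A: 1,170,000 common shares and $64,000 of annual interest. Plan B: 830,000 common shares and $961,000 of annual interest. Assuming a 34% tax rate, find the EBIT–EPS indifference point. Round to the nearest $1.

$3,150,735

At indifference, (EBIT − 64,000)(1 − t)/1,170,000 = (EBIT − 961,000)(1 − t)/830,000.
Cancelling (1 − t) and cross-multiplying: 830,000·(EBIT − 64,000) = 1,170,000·(EBIT − 961,000).
Solving, EBIT = (961,000·1,170,000 − 64,000·830,000) / (1,170,000 − 830,000) = 1,071,250,000,000 / 340,000 = 3,150,735.29.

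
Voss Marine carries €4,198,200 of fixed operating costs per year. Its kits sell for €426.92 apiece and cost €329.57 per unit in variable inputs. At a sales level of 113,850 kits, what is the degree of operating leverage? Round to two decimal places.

1.61

Total contribution margin = 113,850 × €97.35 = €11,083,297.50.
Operating income = contribution − fixed costs = €11,083,297.50 − €4,198,200 = €6,885,097.50.
Degree of operating leverage = €11,083,297.50 / €6,885,097.50 = 1.6098.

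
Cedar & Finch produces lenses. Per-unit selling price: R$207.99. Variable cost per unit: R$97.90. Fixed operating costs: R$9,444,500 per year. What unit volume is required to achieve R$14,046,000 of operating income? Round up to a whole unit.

213,376 lenses

Contribution margin per unit = R$207.99 − R$97.90 = R$110.09.
Required volume = (fixed costs + target profit) ÷ CM = (R$9,444,500 + R$14,046,000) ÷ R$110.09 = 213,375.42, so 213,376 lenses.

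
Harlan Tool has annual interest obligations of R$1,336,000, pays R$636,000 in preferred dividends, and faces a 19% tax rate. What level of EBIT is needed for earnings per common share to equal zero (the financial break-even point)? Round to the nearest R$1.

R$2,121,185

Preferred dividends are paid after tax, so their pre-tax equivalent is R$636,000 ÷ (1 − 0.19) = R$785,185.19.
Financial break-even EBIT = interest + D_p ÷ (1 − t) = R$1,336,000 + R$785,185.19 = R$2,121,185.19.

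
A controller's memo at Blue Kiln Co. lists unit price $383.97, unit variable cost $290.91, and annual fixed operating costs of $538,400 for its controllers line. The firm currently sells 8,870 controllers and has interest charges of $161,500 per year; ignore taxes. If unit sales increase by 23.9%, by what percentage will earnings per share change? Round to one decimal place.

Contribution at this volume is 8,870 × $93.06 = $825,442.20.
EBIT = $825,442.20 − $538,400 = $287,042.20.
Interest = $161,500.00, so EBIT − I = $125,542.20.
DCL = total CM / (EBIT − I) = $825,442.20 / $125,542.20 = 6.5750.
%ΔEPS = DCL × %ΔSales = 6.5750 × +23.9% = +157.1%.

+157.1%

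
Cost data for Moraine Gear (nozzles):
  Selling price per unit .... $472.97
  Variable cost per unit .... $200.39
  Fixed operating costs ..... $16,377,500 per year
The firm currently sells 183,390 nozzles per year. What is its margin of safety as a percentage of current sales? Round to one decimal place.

67.2%

Unit CM = price − variable cost = $472.97 − $200.39 = $272.58. Break-even units = $16,377,500 ÷ $272.58 = 60,083.28; break-even revenue = 60,083.28 × $472.97 = $28,417,588.14.
Actual sales revenue = 183,390 × $472.97 = $86,737,968.30.
Margin of safety = ($86,737,968.30 − $28,417,588.14) ÷ $86,737,968.30 = 67.2%.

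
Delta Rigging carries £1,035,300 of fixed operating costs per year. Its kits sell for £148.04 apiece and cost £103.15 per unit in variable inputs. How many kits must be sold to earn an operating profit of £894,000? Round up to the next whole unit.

42,979 kits

Contribution margin per unit = £148.04 − £103.15 = £44.89.
Units = (FC + target) / CM = (£1,035,300 + £894,000) / £44.89 = 42,978.39, so 42,979 kits.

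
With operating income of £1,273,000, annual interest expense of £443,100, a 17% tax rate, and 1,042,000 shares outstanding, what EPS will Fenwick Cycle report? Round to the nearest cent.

Interest = £443,100.00, so EBT = £1,273,000 − £443,100.00 = £829,900.00.
After tax at 17%: net income = £829,900.00 × 0.83 = £688,817.00.
EPS = £688,817.00 ÷ 1,042,000 = £0.66.

£0.66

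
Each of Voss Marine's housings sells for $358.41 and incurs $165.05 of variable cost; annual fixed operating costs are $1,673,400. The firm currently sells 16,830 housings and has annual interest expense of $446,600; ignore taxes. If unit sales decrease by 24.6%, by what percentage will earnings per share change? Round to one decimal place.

Total contribution margin = 16,830 × $193.36 = $3,254,248.80.
Subtracting fixed costs: EBIT = $3,254,248.80 − $1,673,400 = $1,580,848.80.
Interest = $446,600.00, so EBIT − I = $1,134,248.80.
DCL = total CM / (EBIT − I) = $3,254,248.80 / $1,134,248.80 = 2.8691.
%ΔEPS = DCL × %ΔSales = 2.8691 × -24.6% = -70.6%.

-70.6%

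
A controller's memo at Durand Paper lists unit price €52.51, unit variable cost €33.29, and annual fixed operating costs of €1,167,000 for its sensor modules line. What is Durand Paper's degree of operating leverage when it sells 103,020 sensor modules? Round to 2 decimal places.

2.44

At 103,020 units, contribution = 103,020 × €19.22 = €1,980,044.40.
EBIT = €1,980,044.40 − €1,167,000 = €813,044.40.
Degree of operating leverage = €1,980,044.40 / €813,044.40 = 2.4353.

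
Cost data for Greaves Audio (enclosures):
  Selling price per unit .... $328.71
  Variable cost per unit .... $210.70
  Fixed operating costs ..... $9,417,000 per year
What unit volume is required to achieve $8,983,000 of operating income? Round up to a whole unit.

Each unit contributes $328.71 − $210.70 = $118.01.
Need Q such that Q × $118.01 − $9,417,000 = $8,983,000, i.e. Q = $18,400,000 / $118.01 = 155,918.99 → 155,919.

155,919 enclosures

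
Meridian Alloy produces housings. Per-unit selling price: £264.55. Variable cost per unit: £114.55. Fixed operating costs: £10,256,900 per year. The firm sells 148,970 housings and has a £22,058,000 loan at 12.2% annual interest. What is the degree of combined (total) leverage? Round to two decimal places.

2.38

Contribution at this volume is 148,970 × £150.00 = £22,345,500.00.
Subtracting fixed costs: EBIT = £22,345,500.00 − £10,256,900 = £12,088,600.00. Interest = £2,691,076.00, so EBIT − I = £9,397,524.00.
Degree of total leverage = total CM / (EBIT − interest) = £22,345,500.00 / £9,397,524.00 = 2.3778.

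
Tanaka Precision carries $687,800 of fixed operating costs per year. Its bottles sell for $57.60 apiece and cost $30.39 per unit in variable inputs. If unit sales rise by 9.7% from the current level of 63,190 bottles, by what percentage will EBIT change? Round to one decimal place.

Contribution at this volume is 63,190 × $27.21 = $1,719,399.90.
Subtracting fixed costs: EBIT = $1,719,399.90 − $687,800 = $1,031,599.90.
Degree of operating leverage = $1,719,399.90 / $1,031,599.90 = 1.6667.
%ΔEBIT = DOL × %ΔSales = 1.6667 × +9.7% = +16.2%.

+16.2%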